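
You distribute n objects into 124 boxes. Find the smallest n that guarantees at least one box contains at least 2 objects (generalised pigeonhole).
n = (2 − 1)·124 + 1 = 125

By the generalised pigeonhole principle, to guarantee some box contains ≥ r objects we need more than (r − 1) · k objects total. Threshold: n = (r − 1) · k + 1. With r = 2 and k = 124: n = 1 · 124 + 1 = 124 + 1 = 125. For n = 124 = 1 · 124, we can put exactly 1 objects in every box, avoiding 2 in any single one — so 125 is tight.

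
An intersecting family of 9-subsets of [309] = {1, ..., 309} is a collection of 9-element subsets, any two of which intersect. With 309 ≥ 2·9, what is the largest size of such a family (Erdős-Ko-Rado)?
max |F| = C(308, 8) = 1832649805164486

The Erdős-Ko-Rado theorem states: for n ≥ 2k, an intersecting family of k-subsets of an n-element set has size at most C(n − 1, k − 1), with equality for 'star' families {A ⊆ [n] : |A| = k, i ∈ A} (fix an element i). For n = 309, k = 9: C(308, 8) = 1832649805164486.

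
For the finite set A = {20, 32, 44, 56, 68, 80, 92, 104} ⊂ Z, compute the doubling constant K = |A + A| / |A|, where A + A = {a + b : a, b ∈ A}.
K = |A + A| / |A| = 15/8

Enumerate A + A = {a + b : a, b ∈ A}. With |A| = 8, there are |A|^2 = 64 ordered sum pairs; collecting distinct values, A + A = {40, 52, 64, 76, 88, 100, 112, 124, 136, 148, 160, 172, 184, 196, 208}, so |A + A| = 15. Thus K = 15/8. Here |A + A| = 2|A| − 1 = 15, the minimum possible — so K = 15/8 is minimal, which holds iff A is an arithmetic progression.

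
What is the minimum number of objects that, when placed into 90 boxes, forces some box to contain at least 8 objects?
n = (8 − 1)·90 + 1 = 631

By the generalised pigeonhole principle, to guarantee some box contains ≥ r objects we need more than (r − 1) · k objects total. Threshold: n = (r − 1) · k + 1. With r = 8 and k = 90: n = 7 · 90 + 1 = 630 + 1 = 631. For n = 630 = 7 · 90, we can put exactly 7 objects in every box, avoiding 8 in any single one — so 631 is tight.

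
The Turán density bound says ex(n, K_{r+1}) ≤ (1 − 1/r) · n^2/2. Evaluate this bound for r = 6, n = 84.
Turán density bound = (5/6) · 84^2/2 = 2940

Turán's theorem: ex(n, K_{r+1}) is achieved by the complete r-partite Turán graph T(n, r) with parts as balanced as possible, and is at most (1 − 1/r) · n^2/2. For r = 6, n = 84: the density bound is (5/6) · 7056/2 = 2940. Since 6 ∣ 84, the Turán graph T(84, 6) has parts of equal size 14, and its edge count e(T(84, 6)) = 2940 attains the density bound exactly.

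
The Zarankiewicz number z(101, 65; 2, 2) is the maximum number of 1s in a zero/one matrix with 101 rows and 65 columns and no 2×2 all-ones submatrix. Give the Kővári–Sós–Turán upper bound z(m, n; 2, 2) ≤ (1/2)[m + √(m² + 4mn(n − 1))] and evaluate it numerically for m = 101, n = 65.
z(101, 65; 2, 2) ≤ (1/2)[101 + √(101² + 4·101·65·64)] = (1/2)[101 + √1690841] = 700.6617

Kővári–Sós–Turán: let r_1, ..., r_101 be the row sums and z = Σ r_i the total number of 1s. Each pair of columns can share at most one row with both entries 1 (else a 2×2 all-ones block appears), so Σ_i C(r_i, 2) ≤ C(65, 2) = 2080. By convexity Σ_i C(r_i, 2) ≥ 101·C(z/101, 2) = z(z − 101)/(2·101), giving z² − 101z − 101·65·64 ≤ 0 and hence z ≤ (1/2)[101 + √(10201 + 4·420160)] = (1/2)[101 + √1690841] ≈ (1/2)(101 + 1300.3234) = 700.6617.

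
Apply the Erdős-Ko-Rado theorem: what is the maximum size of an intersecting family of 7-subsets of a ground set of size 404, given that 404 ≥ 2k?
max |F| = C(403, 6) = 5731376445340

The Erdős-Ko-Rado theorem states: for n ≥ 2k, an intersecting family of k-subsets of an n-element set has size at most C(n − 1, k − 1), with equality for 'star' families {A ⊆ [n] : |A| = k, i ∈ A} (fix an element i). For n = 404, k = 7: C(403, 6) = 5731376445340.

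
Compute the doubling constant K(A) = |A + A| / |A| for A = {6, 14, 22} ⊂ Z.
K = |A + A| / |A| = 5/3

Enumerate A + A = {a + b : a, b ∈ A}. With |A| = 3, there are |A|^2 = 9 ordered sum pairs; collecting distinct values, A + A = {12, 20, 28, 36, 44}, so |A + A| = 5. Thus K = 5/3. Here |A + A| = 2|A| − 1 = 5, the minimum possible — so K = 5/3 is minimal, which holds iff A is an arithmetic progression.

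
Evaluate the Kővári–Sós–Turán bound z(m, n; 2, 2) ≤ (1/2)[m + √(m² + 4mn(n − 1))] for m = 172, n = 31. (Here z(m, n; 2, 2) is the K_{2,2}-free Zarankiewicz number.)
z(172, 31; 2, 2) ≤ (1/2)[172 + √(172² + 4·172·31·30)] = (1/2)[172 + √669424] = 495.0917

Kővári–Sós–Turán: let r_1, ..., r_172 be the row sums and z = Σ r_i the total number of 1s. Each pair of columns can share at most one row with both entries 1 (else a 2×2 all-ones block appears), so Σ_i C(r_i, 2) ≤ C(31, 2) = 465. By convexity Σ_i C(r_i, 2) ≥ 172·C(z/172, 2) = z(z − 172)/(2·172), giving z² − 172z − 172·31·30 ≤ 0 and hence z ≤ (1/2)[172 + √(29584 + 4·159960)] = (1/2)[172 + √669424] ≈ (1/2)(172 + 818.1834) = 495.0917.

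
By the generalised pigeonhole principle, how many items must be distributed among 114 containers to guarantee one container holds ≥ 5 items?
n = (5 − 1)·114 + 1 = 457

By the generalised pigeonhole principle, to guarantee some box contains ≥ r objects we need more than (r − 1) · k objects total. Threshold: n = (r − 1) · k + 1. With r = 5 and k = 114: n = 4 · 114 + 1 = 456 + 1 = 457. For n = 456 = 4 · 114, we can put exactly 4 objects in every box, avoiding 5 in any single one — so 457 is tight.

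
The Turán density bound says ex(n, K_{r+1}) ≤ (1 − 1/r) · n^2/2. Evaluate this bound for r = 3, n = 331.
Turán density bound = (2/3) · 331^2/2 = 109561/3 ≈ 36520.3333

Turán's theorem: ex(n, K_{r+1}) is achieved by the complete r-partite Turán graph T(n, r) with parts as balanced as possible, and is at most (1 − 1/r) · n^2/2. For r = 3, n = 331: the density bound is (2/3) · 109561/2 = 109561/3 ≈ 36520.3333. The integer-valued extremum is e(T(331, 3)) = 36520, which is strictly less than the density bound 109561/3 since 3 ∤ 331 (the parts of T(331, 3) cannot all be equal).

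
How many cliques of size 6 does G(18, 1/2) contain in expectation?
E[# K_6] = C(18, 6) · (1/2)^C(6, 2) = 18564 / 2^15 = 4641/8192 ≈ 0.566528

For each 6-subset S of vertices (there are C(18, 6) = 18564 such S), let X_S = 1 if S induces a K_6 (all C(6, 2) = 15 edges present). Then P(X_S = 1) = (1/2)^15 = 1/32768. By linearity of expectation, E[# K_6] = C(18, 6) · (1/2)^15 = 18564 / 32768 = 4641/8192 ≈ 0.566528.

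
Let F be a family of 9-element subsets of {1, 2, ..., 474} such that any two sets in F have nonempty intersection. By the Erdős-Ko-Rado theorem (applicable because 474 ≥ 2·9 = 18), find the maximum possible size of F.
max |F| = C(473, 8) = 58549457317601679

The Erdős-Ko-Rado theorem states: for n ≥ 2k, an intersecting family of k-subsets of an n-element set has size at most C(n − 1, k − 1), with equality for 'star' families {A ⊆ [n] : |A| = k, i ∈ A} (fix an element i). For n = 474, k = 9: C(473, 8) = 58549457317601679.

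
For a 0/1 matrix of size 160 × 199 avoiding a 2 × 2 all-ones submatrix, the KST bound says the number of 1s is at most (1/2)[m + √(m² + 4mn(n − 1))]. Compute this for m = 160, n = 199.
z(160, 199; 2, 2) ≤ (1/2)[160 + √(160² + 4·160·199·198)] = (1/2)[160 + √25242880] = 2592.1146

Kővári–Sós–Turán: let r_1, ..., r_160 be the row sums and z = Σ r_i the total number of 1s. Each pair of columns can share at most one row with both entries 1 (else a 2×2 all-ones block appears), so Σ_i C(r_i, 2) ≤ C(199, 2) = 19701. By convexity Σ_i C(r_i, 2) ≥ 160·C(z/160, 2) = z(z − 160)/(2·160), giving z² − 160z − 160·199·198 ≤ 0 and hence z ≤ (1/2)[160 + √(25600 + 4·6304320)] = (1/2)[160 + √25242880] ≈ (1/2)(160 + 5024.2293) = 2592.1146.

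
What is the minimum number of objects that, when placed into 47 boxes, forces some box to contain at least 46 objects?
n = (46 − 1)·47 + 1 = 2116

By the generalised pigeonhole principle, to guarantee some box contains ≥ r objects we need more than (r − 1) · k objects total. Threshold: n = (r − 1) · k + 1. With r = 46 and k = 47: n = 45 · 47 + 1 = 2115 + 1 = 2116. For n = 2115 = 45 · 47, we can put exactly 45 objects in every box, avoiding 46 in any single one — so 2116 is tight.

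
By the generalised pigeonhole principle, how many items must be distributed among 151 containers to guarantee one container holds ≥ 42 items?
n = (42 − 1)·151 + 1 = 6192

By the generalised pigeonhole principle, to guarantee some box contains ≥ r objects we need more than (r − 1) · k objects total. Threshold: n = (r − 1) · k + 1. With r = 42 and k = 151: n = 41 · 151 + 1 = 6191 + 1 = 6192. For n = 6191 = 41 · 151, we can put exactly 41 objects in every box, avoiding 42 in any single one — so 6192 is tight.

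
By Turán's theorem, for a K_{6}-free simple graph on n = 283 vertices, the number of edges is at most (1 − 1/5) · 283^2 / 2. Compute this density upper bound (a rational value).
Turán density bound = (4/5) · 283^2/2 = 160178/5 ≈ 32035.6

Turán's theorem: ex(n, K_{r+1}) is achieved by the complete r-partite Turán graph T(n, r) with parts as balanced as possible, and is at most (1 − 1/r) · n^2/2. For r = 5, n = 283: the density bound is (4/5) · 80089/2 = 160178/5 ≈ 32035.6. The integer-valued extremum is e(T(283, 5)) = 32035, which is strictly less than the density bound 160178/5 since 5 ∤ 283 (the parts of T(283, 5) cannot all be equal).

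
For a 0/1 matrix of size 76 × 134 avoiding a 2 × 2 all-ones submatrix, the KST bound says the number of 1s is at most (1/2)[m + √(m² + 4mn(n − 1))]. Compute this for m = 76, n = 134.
z(76, 134; 2, 2) ≤ (1/2)[76 + √(76² + 4·76·134·133)] = (1/2)[76 + √5423664] = 1202.4381

Kővári–Sós–Turán: let r_1, ..., r_76 be the row sums and z = Σ r_i the total number of 1s. Each pair of columns can share at most one row with both entries 1 (else a 2×2 all-ones block appears), so Σ_i C(r_i, 2) ≤ C(134, 2) = 8911. By convexity Σ_i C(r_i, 2) ≥ 76·C(z/76, 2) = z(z − 76)/(2·76), giving z² − 76z − 76·134·133 ≤ 0 and hence z ≤ (1/2)[76 + √(5776 + 4·1354472)] = (1/2)[76 + √5423664] ≈ (1/2)(76 + 2328.8761) = 1202.4381.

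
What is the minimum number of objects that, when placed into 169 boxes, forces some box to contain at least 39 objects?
n = (39 − 1)·169 + 1 = 6423

By the generalised pigeonhole principle, to guarantee some box contains ≥ r objects we need more than (r − 1) · k objects total. Threshold: n = (r − 1) · k + 1. With r = 39 and k = 169: n = 38 · 169 + 1 = 6422 + 1 = 6423. For n = 6422 = 38 · 169, we can put exactly 38 objects in every box, avoiding 39 in any single one — so 6423 is tight.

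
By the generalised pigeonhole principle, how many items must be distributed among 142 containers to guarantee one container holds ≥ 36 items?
n = (36 − 1)·142 + 1 = 4971

By the generalised pigeonhole principle, to guarantee some box contains ≥ r objects we need more than (r − 1) · k objects total. Threshold: n = (r − 1) · k + 1. With r = 36 and k = 142: n = 35 · 142 + 1 = 4970 + 1 = 4971. For n = 4970 = 35 · 142, we can put exactly 35 objects in every box, avoiding 36 in any single one — so 4971 is tight.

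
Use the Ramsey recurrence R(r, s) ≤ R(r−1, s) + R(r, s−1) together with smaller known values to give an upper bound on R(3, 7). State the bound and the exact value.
R(3, 7) ≤ R(2, 7) + R(3, 6) = 7 + 18 = 25; exact value R(3, 7) = 23.

The Erdős–Szekeres recurrence R(r, s) ≤ R(r−1, s) + R(r, s−1) applied to (r, s) = (3, 7) gives
  R(3, 7) ≤ R(2, 7) + R(3, 6) = 7 + 18 = 25.
(Recall R(2, k) = k and R is symmetric.) The recurrence is not tight here (it gives 25, but the exact value is R(3, 7) = 23); the tight upper bound requires a sharper argument than the simple recurrence, combined with a lower-bound construction on K_{22}.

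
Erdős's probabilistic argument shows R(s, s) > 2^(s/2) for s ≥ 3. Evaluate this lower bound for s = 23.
2^(23/2) = 2896.3094; so R(23, 23) > 2896.3094

Colour each edge of K_n uniformly at random with red/blue. The expected number of monochromatic K_23 is C(n, 23) · 2 · 2^(−C(23,2)). If C(n, 23) · 2^(1 − C(23,2)) < 1, then with positive probability no monochromatic K_23 exists, so R(23, 23) > n. The standard estimate C(n, 23) ≤ n^23/23! shows this inequality holds whenever n ≤ 2^(23/2) (since 23! · 2^(C(23,2) − 1) > 2^(23^2/2) ≥ n^23). Hence R(23, 23) > 2^(23/2) = 2896.3094.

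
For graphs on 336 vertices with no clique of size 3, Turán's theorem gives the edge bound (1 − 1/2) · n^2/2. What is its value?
Turán density bound = (1/2) · 336^2/2 = 28224

Turán's theorem: ex(n, K_{r+1}) is achieved by the complete r-partite Turán graph T(n, r) with parts as balanced as possible, and is at most (1 − 1/r) · n^2/2. For r = 2, n = 336: the density bound is (1/2) · 112896/2 = 28224. Since 2 ∣ 336, the Turán graph T(336, 2) has parts of equal size 168, and its edge count e(T(336, 2)) = 28224 attains the density bound exactly.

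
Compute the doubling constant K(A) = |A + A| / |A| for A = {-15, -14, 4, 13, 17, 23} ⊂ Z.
K = |A + A| / |A| = 20/6 = 10/3

Enumerate A + A = {a + b : a, b ∈ A}. With |A| = 6, there are |A|^2 = 36 ordered sum pairs; collecting distinct values, A + A = {-30, -29, -28, -11, -10, -2, -1, 2, 3, 8, 9, 17, 21, 26, 27, 30, 34, 36, 40, 46}, so |A + A| = 20. Thus K = 20/6 = 10/3. For comparison, the minimum possible |A + A| over all 6-element sets is 2·6 − 1 = 11 (so min K = 11/6), attained only by arithmetic progressions.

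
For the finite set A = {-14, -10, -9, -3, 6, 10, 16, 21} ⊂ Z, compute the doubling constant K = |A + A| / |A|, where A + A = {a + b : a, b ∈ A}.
K = |A + A| / |A| = 32/8 = 4

Enumerate A + A = {a + b : a, b ∈ A}. With |A| = 8, there are |A|^2 = 64 ordered sum pairs; collecting distinct values, A + A = {-28, -24, -23, -20, -19, -18, -17, -13, -12, -8, -6, -4, -3, 0, 1, 2, 3, 6, 7, 11, 12, 13, 16, 18, 20, 22, 26, 27, 31, 32, 37, 42}, so |A + A| = 32. Thus K = 32/8 = 4. For comparison, the minimum possible |A + A| over all 8-element sets is 2·8 − 1 = 15 (so min K = 15/8), attained only by arithmetic progressions.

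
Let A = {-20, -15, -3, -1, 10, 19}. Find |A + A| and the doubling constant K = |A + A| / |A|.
K = |A + A| / |A| = 21/6 = 7/2

Enumerate A + A = {a + b : a, b ∈ A}. With |A| = 6, there are |A|^2 = 36 ordered sum pairs; collecting distinct values, A + A = {-40, -35, -30, -23, -21, -18, -16, -10, -6, -5, -4, -2, -1, 4, 7, 9, 16, 18, 20, 29, 38}, so |A + A| = 21. Thus K = 21/6 = 7/2. For comparison, the minimum possible |A + A| over all 6-element sets is 2·6 − 1 = 11 (so min K = 11/6), attained only by arithmetic progressions.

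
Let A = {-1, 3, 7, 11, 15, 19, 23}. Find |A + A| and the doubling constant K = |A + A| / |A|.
K = |A + A| / |A| = 13/7

Enumerate A + A = {a + b : a, b ∈ A}. With |A| = 7, there are |A|^2 = 49 ordered sum pairs; collecting distinct values, A + A = {-2, 2, 6, 10, 14, 18, 22, 26, 30, 34, 38, 42, 46}, so |A + A| = 13. Thus K = 13/7. Here |A + A| = 2|A| − 1 = 13, the minimum possible — so K = 13/7 is minimal, which holds iff A is an arithmetic progression.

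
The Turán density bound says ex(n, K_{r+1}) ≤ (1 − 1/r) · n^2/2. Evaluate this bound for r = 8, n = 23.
Turán density bound = (7/8) · 23^2/2 = 3703/16 ≈ 231.4375

Turán's theorem: ex(n, K_{r+1}) is achieved by the complete r-partite Turán graph T(n, r) with parts as balanced as possible, and is at most (1 − 1/r) · n^2/2. For r = 8, n = 23: the density bound is (7/8) · 529/2 = 3703/16 ≈ 231.4375. The integer-valued extremum is e(T(23, 8)) = 231, which is strictly less than the density bound 3703/16 since 8 ∤ 23 (the parts of T(23, 8) cannot all be equal).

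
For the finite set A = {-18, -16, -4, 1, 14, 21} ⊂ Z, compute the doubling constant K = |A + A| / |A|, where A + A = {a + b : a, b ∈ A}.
K = |A + A| / |A| = 21/6 = 7/2

Enumerate A + A = {a + b : a, b ∈ A}. With |A| = 6, there are |A|^2 = 36 ordered sum pairs; collecting distinct values, A + A = {-36, -34, -32, -22, -20, -17, -15, -8, -4, -3, -2, 2, 3, 5, 10, 15, 17, 22, 28, 35, 42}, so |A + A| = 21. Thus K = 21/6 = 7/2. For comparison, the minimum possible |A + A| over all 6-element sets is 2·6 − 1 = 11 (so min K = 11/6), attained only by arithmetic progressions.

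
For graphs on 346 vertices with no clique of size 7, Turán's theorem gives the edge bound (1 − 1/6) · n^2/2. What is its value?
Turán density bound = (5/6) · 346^2/2 = 149645/3 ≈ 49881.6667

Turán's theorem: ex(n, K_{r+1}) is achieved by the complete r-partite Turán graph T(n, r) with parts as balanced as possible, and is at most (1 − 1/r) · n^2/2. For r = 6, n = 346: the density bound is (5/6) · 119716/2 = 149645/3 ≈ 49881.6667. The integer-valued extremum is e(T(346, 6)) = 49881, which is strictly less than the density bound 149645/3 since 6 ∤ 346 (the parts of T(346, 6) cannot all be equal).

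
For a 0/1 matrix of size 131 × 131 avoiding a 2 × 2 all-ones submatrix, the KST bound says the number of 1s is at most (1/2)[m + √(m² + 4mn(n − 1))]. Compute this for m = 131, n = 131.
z(131, 131; 2, 2) ≤ (1/2)[131 + √(131² + 4·131·131·130)] = (1/2)[131 + √8940881] = 1560.5653

Kővári–Sós–Turán: let r_1, ..., r_131 be the row sums and z = Σ r_i the total number of 1s. Each pair of columns can share at most one row with both entries 1 (else a 2×2 all-ones block appears), so Σ_i C(r_i, 2) ≤ C(131, 2) = 8515. By convexity Σ_i C(r_i, 2) ≥ 131·C(z/131, 2) = z(z − 131)/(2·131), giving z² − 131z − 131·131·130 ≤ 0 and hence z ≤ (1/2)[131 + √(17161 + 4·2230930)] = (1/2)[131 + √8940881] ≈ (1/2)(131 + 2990.1306) = 1560.5653.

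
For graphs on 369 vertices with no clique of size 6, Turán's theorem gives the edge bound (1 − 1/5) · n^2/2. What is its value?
Turán density bound = (4/5) · 369^2/2 = 272322/5 ≈ 54464.4

Turán's theorem: ex(n, K_{r+1}) is achieved by the complete r-partite Turán graph T(n, r) with parts as balanced as possible, and is at most (1 − 1/r) · n^2/2. For r = 5, n = 369: the density bound is (4/5) · 136161/2 = 272322/5 ≈ 54464.4. The integer-valued extremum is e(T(369, 5)) = 54464, which is strictly less than the density bound 272322/5 since 5 ∤ 369 (the parts of T(369, 5) cannot all be equal).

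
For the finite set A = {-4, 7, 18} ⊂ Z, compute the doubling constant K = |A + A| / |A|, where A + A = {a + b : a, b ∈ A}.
K = |A + A| / |A| = 5/3

Enumerate A + A = {a + b : a, b ∈ A}. With |A| = 3, there are |A|^2 = 9 ordered sum pairs; collecting distinct values, A + A = {-8, 3, 14, 25, 36}, so |A + A| = 5. Thus K = 5/3. Here |A + A| = 2|A| − 1 = 5, the minimum possible — so K = 5/3 is minimal, which holds iff A is an arithmetic progression.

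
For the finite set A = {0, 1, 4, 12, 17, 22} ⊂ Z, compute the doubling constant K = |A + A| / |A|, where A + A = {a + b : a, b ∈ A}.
K = |A + A| / |A| = 20/6 = 10/3

Enumerate A + A = {a + b : a, b ∈ A}. With |A| = 6, there are |A|^2 = 36 ordered sum pairs; collecting distinct values, A + A = {0, 1, 2, 4, 5, 8, 12, 13, 16, 17, 18, 21, 22, 23, 24, 26, 29, 34, 39, 44}, so |A + A| = 20. Thus K = 20/6 = 10/3. For comparison, the minimum possible |A + A| over all 6-element sets is 2·6 − 1 = 11 (so min K = 11/6), attained only by arithmetic progressions.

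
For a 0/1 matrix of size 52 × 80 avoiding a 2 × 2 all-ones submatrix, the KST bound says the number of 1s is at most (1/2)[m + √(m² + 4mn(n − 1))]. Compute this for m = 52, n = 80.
z(52, 80; 2, 2) ≤ (1/2)[52 + √(52² + 4·52·80·79)] = (1/2)[52 + √1317264] = 599.8606

Kővári–Sós–Turán: let r_1, ..., r_52 be the row sums and z = Σ r_i the total number of 1s. Each pair of columns can share at most one row with both entries 1 (else a 2×2 all-ones block appears), so Σ_i C(r_i, 2) ≤ C(80, 2) = 3160. By convexity Σ_i C(r_i, 2) ≥ 52·C(z/52, 2) = z(z − 52)/(2·52), giving z² − 52z − 52·80·79 ≤ 0 and hence z ≤ (1/2)[52 + √(2704 + 4·328640)] = (1/2)[52 + √1317264] ≈ (1/2)(52 + 1147.7212) = 599.8606.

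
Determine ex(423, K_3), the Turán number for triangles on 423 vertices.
ex(423, K_3) = ⌊423^2/4⌋ = 44732

Mantel (1907): a triangle-free graph on n vertices has at most ⌊n^2/4⌋ edges, with equality for the complete bipartite graph K_{⌊n/2⌋, ⌈n/2⌉}. For n = 423: ⌊423^2/4⌋ = ⌊178929/4⌋ = 44732. The extremal graph is K_{211, 212}, which has 211·212 = 44732 edges.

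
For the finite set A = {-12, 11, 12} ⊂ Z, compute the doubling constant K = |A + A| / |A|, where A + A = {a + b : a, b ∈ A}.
K = |A + A| / |A| = 6/3 = 2

Enumerate A + A = {a + b : a, b ∈ A}. With |A| = 3, there are |A|^2 = 9 ordered sum pairs; collecting distinct values, A + A = {-24, -1, 0, 22, 23, 24}, so |A + A| = 6. Thus K = 6/3 = 2. For comparison, the minimum possible |A + A| over all 3-element sets is 2·3 − 1 = 5 (so min K = 5/3), attained only by arithmetic progressions.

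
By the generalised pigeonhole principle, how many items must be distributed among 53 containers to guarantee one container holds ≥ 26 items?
n = (26 − 1)·53 + 1 = 1326

By the generalised pigeonhole principle, to guarantee some box contains ≥ r objects we need more than (r − 1) · k objects total. Threshold: n = (r − 1) · k + 1. With r = 26 and k = 53: n = 25 · 53 + 1 = 1325 + 1 = 1326. For n = 1325 = 25 · 53, we can put exactly 25 objects in every box, avoiding 26 in any single one — so 1326 is tight.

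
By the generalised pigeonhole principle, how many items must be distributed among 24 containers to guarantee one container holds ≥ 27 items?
n = (27 − 1)·24 + 1 = 625

By the generalised pigeonhole principle, to guarantee some box contains ≥ r objects we need more than (r − 1) · k objects total. Threshold: n = (r − 1) · k + 1. With r = 27 and k = 24: n = 26 · 24 + 1 = 624 + 1 = 625. For n = 624 = 26 · 24, we can put exactly 26 objects in every box, avoiding 27 in any single one — so 625 is tight.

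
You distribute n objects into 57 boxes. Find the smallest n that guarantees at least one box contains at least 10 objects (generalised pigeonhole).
n = (10 − 1)·57 + 1 = 514

By the generalised pigeonhole principle, to guarantee some box contains ≥ r objects we need more than (r − 1) · k objects total. Threshold: n = (r − 1) · k + 1. With r = 10 and k = 57: n = 9 · 57 + 1 = 513 + 1 = 514. For n = 513 = 9 · 57, we can put exactly 9 objects in every box, avoiding 10 in any single one — so 514 is tight.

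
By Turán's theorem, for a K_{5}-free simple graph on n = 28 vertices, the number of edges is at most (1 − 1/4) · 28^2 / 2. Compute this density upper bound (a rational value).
Turán density bound = (3/4) · 28^2/2 = 294

Turán's theorem: ex(n, K_{r+1}) is achieved by the complete r-partite Turán graph T(n, r) with parts as balanced as possible, and is at most (1 − 1/r) · n^2/2. For r = 4, n = 28: the density bound is (3/4) · 784/2 = 294. Since 4 ∣ 28, the Turán graph T(28, 4) has parts of equal size 7, and its edge count e(T(28, 4)) = 294 attains the density bound exactly.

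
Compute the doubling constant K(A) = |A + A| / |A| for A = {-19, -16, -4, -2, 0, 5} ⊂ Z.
K = |A + A| / |A| = 20/6 = 10/3

Enumerate A + A = {a + b : a, b ∈ A}. With |A| = 6, there are |A|^2 = 36 ordered sum pairs; collecting distinct values, A + A = {-38, -35, -32, -23, -21, -20, -19, -18, -16, -14, -11, -8, -6, -4, -2, 0, 1, 3, 5, 10}, so |A + A| = 20. Thus K = 20/6 = 10/3. For comparison, the minimum possible |A + A| over all 6-element sets is 2·6 − 1 = 11 (so min K = 11/6), attained only by arithmetic progressions.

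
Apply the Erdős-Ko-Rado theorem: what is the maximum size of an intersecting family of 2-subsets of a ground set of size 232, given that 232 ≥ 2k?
max |F| = C(231, 1) = 231

The Erdős-Ko-Rado theorem states: for n ≥ 2k, an intersecting family of k-subsets of an n-element set has size at most C(n − 1, k − 1), with equality for 'star' families {A ⊆ [n] : |A| = k, i ∈ A} (fix an element i). For n = 232, k = 2: C(231, 1) = 231.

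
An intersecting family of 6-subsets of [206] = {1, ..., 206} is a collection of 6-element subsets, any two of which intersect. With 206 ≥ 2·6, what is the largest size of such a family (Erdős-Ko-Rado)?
max |F| = C(205, 5) = 2872408791

The Erdős-Ko-Rado theorem states: for n ≥ 2k, an intersecting family of k-subsets of an n-element set has size at most C(n − 1, k − 1), with equality for 'star' families {A ⊆ [n] : |A| = k, i ∈ A} (fix an element i). For n = 206, k = 6: C(205, 5) = 2872408791.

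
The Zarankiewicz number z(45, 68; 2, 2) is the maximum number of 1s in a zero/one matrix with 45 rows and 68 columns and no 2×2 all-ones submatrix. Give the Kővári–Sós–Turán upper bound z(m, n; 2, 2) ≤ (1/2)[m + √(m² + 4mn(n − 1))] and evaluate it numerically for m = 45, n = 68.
z(45, 68; 2, 2) ≤ (1/2)[45 + √(45² + 4·45·68·67)] = (1/2)[45 + √822105] = 475.85

Kővári–Sós–Turán: let r_1, ..., r_45 be the row sums and z = Σ r_i the total number of 1s. Each pair of columns can share at most one row with both entries 1 (else a 2×2 all-ones block appears), so Σ_i C(r_i, 2) ≤ C(68, 2) = 2278. By convexity Σ_i C(r_i, 2) ≥ 45·C(z/45, 2) = z(z − 45)/(2·45), giving z² − 45z − 45·68·67 ≤ 0 and hence z ≤ (1/2)[45 + √(2025 + 4·205020)] = (1/2)[45 + √822105] ≈ (1/2)(45 + 906.7001) = 475.85.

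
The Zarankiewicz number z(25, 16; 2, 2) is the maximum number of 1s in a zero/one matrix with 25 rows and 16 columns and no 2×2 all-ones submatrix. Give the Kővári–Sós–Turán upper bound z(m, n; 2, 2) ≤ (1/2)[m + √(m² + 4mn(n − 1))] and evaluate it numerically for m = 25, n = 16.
z(25, 16; 2, 2) ≤ (1/2)[25 + √(25² + 4·25·16·15)] = (1/2)[25 + √24625] = 90.9618

Kővári–Sós–Turán: let r_1, ..., r_25 be the row sums and z = Σ r_i the total number of 1s. Each pair of columns can share at most one row with both entries 1 (else a 2×2 all-ones block appears), so Σ_i C(r_i, 2) ≤ C(16, 2) = 120. By convexity Σ_i C(r_i, 2) ≥ 25·C(z/25, 2) = z(z − 25)/(2·25), giving z² − 25z − 25·16·15 ≤ 0 and hence z ≤ (1/2)[25 + √(625 + 4·6000)] = (1/2)[25 + √24625] ≈ (1/2)(25 + 156.9235) = 90.9618.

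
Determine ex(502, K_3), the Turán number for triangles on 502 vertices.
ex(502, K_3) = ⌊502^2/4⌋ = 63001

Mantel (1907): a triangle-free graph on n vertices has at most ⌊n^2/4⌋ edges, with equality for the complete bipartite graph K_{⌊n/2⌋, ⌈n/2⌉}. For n = 502: ⌊502^2/4⌋ = ⌊252004/4⌋ = 63001. The extremal graph is K_{251, 251}, which has 251·251 = 63001 edges.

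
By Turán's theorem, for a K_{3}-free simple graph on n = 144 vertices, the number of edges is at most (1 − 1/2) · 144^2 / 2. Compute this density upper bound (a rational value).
Turán density bound = (1/2) · 144^2/2 = 5184

Turán's theorem: ex(n, K_{r+1}) is achieved by the complete r-partite Turán graph T(n, r) with parts as balanced as possible, and is at most (1 − 1/r) · n^2/2. For r = 2, n = 144: the density bound is (1/2) · 20736/2 = 5184. Since 2 ∣ 144, the Turán graph T(144, 2) has parts of equal size 72, and its edge count e(T(144, 2)) = 5184 attains the density bound exactly.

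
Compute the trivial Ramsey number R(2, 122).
R(2, 122) = 122

R(2, k) = k for all k ≥ 2: in a 2-colouring of K_k, either some edge is red (a red K_2) or all edges are blue (a blue K_k). And K_{121} coloured all-blue has no blue K_122, so R(2, 122) > 121. Hence R(2, 122) = 122.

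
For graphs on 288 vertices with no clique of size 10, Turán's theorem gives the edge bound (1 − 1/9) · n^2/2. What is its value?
Turán density bound = (8/9) · 288^2/2 = 36864

Turán's theorem: ex(n, K_{r+1}) is achieved by the complete r-partite Turán graph T(n, r) with parts as balanced as possible, and is at most (1 − 1/r) · n^2/2. For r = 9, n = 288: the density bound is (8/9) · 82944/2 = 36864. Since 9 ∣ 288, the Turán graph T(288, 9) has parts of equal size 32, and its edge count e(T(288, 9)) = 36864 attains the density bound exactly.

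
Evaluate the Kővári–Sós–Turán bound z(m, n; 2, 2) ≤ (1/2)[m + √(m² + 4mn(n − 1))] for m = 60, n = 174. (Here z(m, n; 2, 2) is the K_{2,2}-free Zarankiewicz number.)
z(60, 174; 2, 2) ≤ (1/2)[60 + √(60² + 4·60·174·173)] = (1/2)[60 + √7228080] = 1374.2544

Kővári–Sós–Turán: let r_1, ..., r_60 be the row sums and z = Σ r_i the total number of 1s. Each pair of columns can share at most one row with both entries 1 (else a 2×2 all-ones block appears), so Σ_i C(r_i, 2) ≤ C(174, 2) = 15051. By convexity Σ_i C(r_i, 2) ≥ 60·C(z/60, 2) = z(z − 60)/(2·60), giving z² − 60z − 60·174·173 ≤ 0 and hence z ≤ (1/2)[60 + √(3600 + 4·1806120)] = (1/2)[60 + √7228080] ≈ (1/2)(60 + 2688.5089) = 1374.2544.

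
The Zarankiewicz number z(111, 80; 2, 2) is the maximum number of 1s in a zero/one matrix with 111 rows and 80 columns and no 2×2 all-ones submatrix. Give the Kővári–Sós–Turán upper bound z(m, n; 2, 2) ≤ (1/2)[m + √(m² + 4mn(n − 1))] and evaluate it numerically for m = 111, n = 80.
z(111, 80; 2, 2) ≤ (1/2)[111 + √(111² + 4·111·80·79)] = (1/2)[111 + √2818401] = 894.9047

Kővári–Sós–Turán: let r_1, ..., r_111 be the row sums and z = Σ r_i the total number of 1s. Each pair of columns can share at most one row with both entries 1 (else a 2×2 all-ones block appears), so Σ_i C(r_i, 2) ≤ C(80, 2) = 3160. By convexity Σ_i C(r_i, 2) ≥ 111·C(z/111, 2) = z(z − 111)/(2·111), giving z² − 111z − 111·80·79 ≤ 0 and hence z ≤ (1/2)[111 + √(12321 + 4·701520)] = (1/2)[111 + √2818401] ≈ (1/2)(111 + 1678.8094) = 894.9047.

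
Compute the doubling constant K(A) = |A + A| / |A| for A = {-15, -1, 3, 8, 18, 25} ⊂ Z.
K = |A + A| / |A| = 21/6 = 7/2

Enumerate A + A = {a + b : a, b ∈ A}. With |A| = 6, there are |A|^2 = 36 ordered sum pairs; collecting distinct values, A + A = {-30, -16, -12, -7, -2, 2, 3, 6, 7, 10, 11, 16, 17, 21, 24, 26, 28, 33, 36, 43, 50}, so |A + A| = 21. Thus K = 21/6 = 7/2. For comparison, the minimum possible |A + A| over all 6-element sets is 2·6 − 1 = 11 (so min K = 11/6), attained only by arithmetic progressions.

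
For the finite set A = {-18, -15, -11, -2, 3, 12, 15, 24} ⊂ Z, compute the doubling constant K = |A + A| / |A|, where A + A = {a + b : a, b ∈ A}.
K = |A + A| / |A| = 31/8

Enumerate A + A = {a + b : a, b ∈ A}. With |A| = 8, there are |A|^2 = 64 ordered sum pairs; collecting distinct values, A + A = {-36, -33, -30, -29, -26, -22, -20, -17, -15, -13, -12, -8, -6, -4, -3, 0, 1, 4, 6, 9, 10, 13, 15, 18, 22, 24, 27, 30, 36, 39, 48}, so |A + A| = 31. Thus K = 31/8. For comparison, the minimum possible |A + A| over all 8-element sets is 2·8 − 1 = 15 (so min K = 15/8), attained only by arithmetic progressions.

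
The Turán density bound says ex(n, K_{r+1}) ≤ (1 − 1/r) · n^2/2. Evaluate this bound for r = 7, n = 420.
Turán density bound = (6/7) · 420^2/2 = 75600

Turán's theorem: ex(n, K_{r+1}) is achieved by the complete r-partite Turán graph T(n, r) with parts as balanced as possible, and is at most (1 − 1/r) · n^2/2. For r = 7, n = 420: the density bound is (6/7) · 176400/2 = 75600. Since 7 ∣ 420, the Turán graph T(420, 7) has parts of equal size 60, and its edge count e(T(420, 7)) = 75600 attains the density bound exactly.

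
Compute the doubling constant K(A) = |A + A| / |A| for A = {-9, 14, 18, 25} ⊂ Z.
K = |A + A| / |A| = 10/4 = 5/2

Enumerate A + A = {a + b : a, b ∈ A}. With |A| = 4, there are |A|^2 = 16 ordered sum pairs; collecting distinct values, A + A = {-18, 5, 9, 16, 28, 32, 36, 39, 43, 50}, so |A + A| = 10. Thus K = 10/4 = 5/2. For comparison, the minimum possible |A + A| over all 4-element sets is 2·4 − 1 = 7 (so min K = 7/4), attained only by arithmetic progressions.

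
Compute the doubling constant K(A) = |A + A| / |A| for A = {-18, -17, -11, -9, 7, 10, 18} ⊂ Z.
K = |A + A| / |A| = 27/7

Enumerate A + A = {a + b : a, b ∈ A}. With |A| = 7, there are |A|^2 = 49 ordered sum pairs; collecting distinct values, A + A = {-36, -35, -34, -29, -28, -27, -26, -22, -20, -18, -11, -10, -8, -7, -4, -2, -1, 0, 1, 7, 9, 14, 17, 20, 25, 28, 36}, so |A + A| = 27. Thus K = 27/7. For comparison, the minimum possible |A + A| over all 7-element sets is 2·7 − 1 = 13 (so min K = 13/7), attained only by arithmetic progressions.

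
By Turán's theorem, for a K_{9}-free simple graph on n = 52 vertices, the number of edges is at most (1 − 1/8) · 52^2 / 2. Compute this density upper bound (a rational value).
Turán density bound = (7/8) · 52^2/2 = 1183

Turán's theorem: ex(n, K_{r+1}) is achieved by the complete r-partite Turán graph T(n, r) with parts as balanced as possible, and is at most (1 − 1/r) · n^2/2. For r = 8, n = 52: the density bound is (7/8) · 2704/2 = 1183. The integer-valued extremum is e(T(52, 8)) = 1182, which is strictly less than the density bound 1183 since 8 ∤ 52 (the parts of T(52, 8) cannot all be equal).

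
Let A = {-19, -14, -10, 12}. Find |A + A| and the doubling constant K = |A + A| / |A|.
K = |A + A| / |A| = 10/4 = 5/2

Enumerate A + A = {a + b : a, b ∈ A}. With |A| = 4, there are |A|^2 = 16 ordered sum pairs; collecting distinct values, A + A = {-38, -33, -29, -28, -24, -20, -7, -2, 2, 24}, so |A + A| = 10. Thus K = 10/4 = 5/2. For comparison, the minimum possible |A + A| over all 4-element sets is 2·4 − 1 = 7 (so min K = 7/4), attained only by arithmetic progressions.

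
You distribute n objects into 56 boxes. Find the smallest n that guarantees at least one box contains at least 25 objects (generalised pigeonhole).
n = (25 − 1)·56 + 1 = 1345

By the generalised pigeonhole principle, to guarantee some box contains ≥ r objects we need more than (r − 1) · k objects total. Threshold: n = (r − 1) · k + 1. With r = 25 and k = 56: n = 24 · 56 + 1 = 1344 + 1 = 1345. For n = 1344 = 24 · 56, we can put exactly 24 objects in every box, avoiding 25 in any single one — so 1345 is tight.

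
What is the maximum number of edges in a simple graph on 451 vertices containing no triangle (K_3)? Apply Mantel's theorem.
ex(451, K_3) = ⌊451^2/4⌋ = 50850

Mantel (1907): a triangle-free graph on n vertices has at most ⌊n^2/4⌋ edges, with equality for the complete bipartite graph K_{⌊n/2⌋, ⌈n/2⌉}. For n = 451: ⌊451^2/4⌋ = ⌊203401/4⌋ = 50850. The extremal graph is K_{225, 226}, which has 225·226 = 50850 edges.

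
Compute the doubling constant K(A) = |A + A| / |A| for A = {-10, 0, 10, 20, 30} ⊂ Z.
K = |A + A| / |A| = 9/5

Enumerate A + A = {a + b : a, b ∈ A}. With |A| = 5, there are |A|^2 = 25 ordered sum pairs; collecting distinct values, A + A = {-20, -10, 0, 10, 20, 30, 40, 50, 60}, so |A + A| = 9. Thus K = 9/5. Here |A + A| = 2|A| − 1 = 9, the minimum possible — so K = 9/5 is minimal, which holds iff A is an arithmetic progression.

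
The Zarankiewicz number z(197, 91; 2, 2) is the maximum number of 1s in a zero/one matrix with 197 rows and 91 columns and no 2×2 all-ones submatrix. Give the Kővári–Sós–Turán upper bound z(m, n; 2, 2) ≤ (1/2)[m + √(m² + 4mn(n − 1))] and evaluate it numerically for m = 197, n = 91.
z(197, 91; 2, 2) ≤ (1/2)[197 + √(197² + 4·197·91·90)] = (1/2)[197 + √6492529] = 1372.5221

Kővári–Sós–Turán: let r_1, ..., r_197 be the row sums and z = Σ r_i the total number of 1s. Each pair of columns can share at most one row with both entries 1 (else a 2×2 all-ones block appears), so Σ_i C(r_i, 2) ≤ C(91, 2) = 4095. By convexity Σ_i C(r_i, 2) ≥ 197·C(z/197, 2) = z(z − 197)/(2·197), giving z² − 197z − 197·91·90 ≤ 0 and hence z ≤ (1/2)[197 + √(38809 + 4·1613430)] = (1/2)[197 + √6492529] ≈ (1/2)(197 + 2548.0442) = 1372.5221.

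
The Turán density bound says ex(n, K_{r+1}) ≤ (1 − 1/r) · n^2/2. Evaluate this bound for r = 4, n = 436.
Turán density bound = (3/4) · 436^2/2 = 71286

Turán's theorem: ex(n, K_{r+1}) is achieved by the complete r-partite Turán graph T(n, r) with parts as balanced as possible, and is at most (1 − 1/r) · n^2/2. For r = 4, n = 436: the density bound is (3/4) · 190096/2 = 71286. Since 4 ∣ 436, the Turán graph T(436, 4) has parts of equal size 109, and its edge count e(T(436, 4)) = 71286 attains the density bound exactly.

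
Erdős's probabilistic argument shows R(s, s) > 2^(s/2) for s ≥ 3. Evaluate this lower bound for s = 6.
2^(6/2) = 8; so R(6, 6) > 8

Colour each edge of K_n uniformly at random with red/blue. The expected number of monochromatic K_6 is C(n, 6) · 2 · 2^(−C(6,2)). If C(n, 6) · 2^(1 − C(6,2)) < 1, then with positive probability no monochromatic K_6 exists, so R(6, 6) > n. The standard estimate C(n, 6) ≤ n^6/6! shows this inequality holds whenever n ≤ 2^(6/2) (since 6! · 2^(C(6,2) − 1) > 2^(6^2/2) ≥ n^6). Hence R(6, 6) > 2^(6/2) = 8.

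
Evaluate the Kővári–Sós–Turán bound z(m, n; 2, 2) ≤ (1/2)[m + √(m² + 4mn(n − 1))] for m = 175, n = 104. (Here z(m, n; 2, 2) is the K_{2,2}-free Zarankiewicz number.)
z(175, 104; 2, 2) ≤ (1/2)[175 + √(175² + 4·175·104·103)] = (1/2)[175 + √7529025] = 1459.4534

Kővári–Sós–Turán: let r_1, ..., r_175 be the row sums and z = Σ r_i the total number of 1s. Each pair of columns can share at most one row with both entries 1 (else a 2×2 all-ones block appears), so Σ_i C(r_i, 2) ≤ C(104, 2) = 5356. By convexity Σ_i C(r_i, 2) ≥ 175·C(z/175, 2) = z(z − 175)/(2·175), giving z² − 175z − 175·104·103 ≤ 0 and hence z ≤ (1/2)[175 + √(30625 + 4·1874600)] = (1/2)[175 + √7529025] ≈ (1/2)(175 + 2743.9069) = 1459.4534.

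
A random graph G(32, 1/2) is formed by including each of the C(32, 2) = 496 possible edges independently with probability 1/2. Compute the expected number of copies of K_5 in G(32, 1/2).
E[# K_5] = C(32, 5) · (1/2)^C(5, 2) = 201376 / 2^10 = 6293/32 = 196.65625

For each 5-subset S of vertices (there are C(32, 5) = 201376 such S), let X_S = 1 if S induces a K_5 (all C(5, 2) = 10 edges present). Then P(X_S = 1) = (1/2)^10 = 1/1024. By linearity of expectation, E[# K_5] = C(32, 5) · (1/2)^10 = 201376 / 1024 = 6293/32 = 196.65625.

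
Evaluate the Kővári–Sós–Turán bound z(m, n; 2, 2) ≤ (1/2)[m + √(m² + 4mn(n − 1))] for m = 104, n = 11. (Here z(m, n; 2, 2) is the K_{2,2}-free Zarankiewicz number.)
z(104, 11; 2, 2) ≤ (1/2)[104 + √(104² + 4·104·11·10)] = (1/2)[104 + √56576] = 170.9285

Kővári–Sós–Turán: let r_1, ..., r_104 be the row sums and z = Σ r_i the total number of 1s. Each pair of columns can share at most one row with both entries 1 (else a 2×2 all-ones block appears), so Σ_i C(r_i, 2) ≤ C(11, 2) = 55. By convexity Σ_i C(r_i, 2) ≥ 104·C(z/104, 2) = z(z − 104)/(2·104), giving z² − 104z − 104·11·10 ≤ 0 and hence z ≤ (1/2)[104 + √(10816 + 4·11440)] = (1/2)[104 + √56576] ≈ (1/2)(104 + 237.8571) = 170.9285.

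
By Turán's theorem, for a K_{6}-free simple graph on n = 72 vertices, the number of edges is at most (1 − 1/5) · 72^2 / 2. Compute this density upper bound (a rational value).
Turán density bound = (4/5) · 72^2/2 = 10368/5 ≈ 2073.6

Turán's theorem: ex(n, K_{r+1}) is achieved by the complete r-partite Turán graph T(n, r) with parts as balanced as possible, and is at most (1 − 1/r) · n^2/2. For r = 5, n = 72: the density bound is (4/5) · 5184/2 = 10368/5 ≈ 2073.6. The integer-valued extremum is e(T(72, 5)) = 2073, which is strictly less than the density bound 10368/5 since 5 ∤ 72 (the parts of T(72, 5) cannot all be equal).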